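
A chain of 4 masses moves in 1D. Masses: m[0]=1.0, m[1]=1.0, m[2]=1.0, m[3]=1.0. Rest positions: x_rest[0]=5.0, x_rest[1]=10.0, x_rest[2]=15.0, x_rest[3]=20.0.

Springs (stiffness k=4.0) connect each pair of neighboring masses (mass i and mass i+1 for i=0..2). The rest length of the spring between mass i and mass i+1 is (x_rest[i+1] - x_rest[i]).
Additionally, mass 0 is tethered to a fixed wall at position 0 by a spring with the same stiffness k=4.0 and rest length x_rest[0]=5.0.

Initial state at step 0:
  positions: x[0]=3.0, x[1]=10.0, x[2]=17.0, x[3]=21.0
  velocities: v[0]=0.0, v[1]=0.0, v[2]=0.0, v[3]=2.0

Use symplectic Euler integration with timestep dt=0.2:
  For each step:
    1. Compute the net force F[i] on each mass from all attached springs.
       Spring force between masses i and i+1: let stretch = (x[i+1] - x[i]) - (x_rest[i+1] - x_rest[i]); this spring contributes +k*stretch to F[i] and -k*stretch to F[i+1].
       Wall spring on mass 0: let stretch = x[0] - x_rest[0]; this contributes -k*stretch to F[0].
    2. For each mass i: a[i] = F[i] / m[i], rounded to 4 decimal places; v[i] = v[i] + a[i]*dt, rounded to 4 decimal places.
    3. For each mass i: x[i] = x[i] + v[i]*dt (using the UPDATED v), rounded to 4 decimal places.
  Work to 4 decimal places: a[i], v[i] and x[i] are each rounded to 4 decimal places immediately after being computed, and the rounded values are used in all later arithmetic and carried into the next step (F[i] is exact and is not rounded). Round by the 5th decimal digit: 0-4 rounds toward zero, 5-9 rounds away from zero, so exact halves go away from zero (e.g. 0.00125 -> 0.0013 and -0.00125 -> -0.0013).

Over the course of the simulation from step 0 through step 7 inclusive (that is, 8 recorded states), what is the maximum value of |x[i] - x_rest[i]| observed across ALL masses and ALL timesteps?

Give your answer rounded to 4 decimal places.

Step 0: x=[3.0000 10.0000 17.0000 21.0000] v=[0.0000 0.0000 0.0000 2.0000]
Step 1: x=[3.6400 10.0000 16.5200 21.5600] v=[3.2000 0.0000 -2.4000 2.8000]
Step 2: x=[4.7152 10.0256 15.8032 22.1136] v=[5.3760 0.1280 -3.5840 2.7680]
Step 3: x=[5.8856 10.1260 15.1716 22.4575] v=[5.8522 0.5018 -3.1578 1.7197]
Step 4: x=[6.7928 10.3552 14.8985 22.4357] v=[4.5360 1.1460 -1.3656 -0.1090]
Step 5: x=[7.1831 10.7413 15.1044 22.0079] v=[1.9517 1.9307 1.0295 -2.1388]
Step 6: x=[6.9935 11.2562 15.7168 21.2756] v=[-0.9482 2.5746 3.0618 -3.6616]
Step 7: x=[6.3669 11.8028 16.5049 20.4539] v=[-3.1328 2.7329 3.9404 -4.1086]
Max displacement = 2.4575

Answer: 2.4575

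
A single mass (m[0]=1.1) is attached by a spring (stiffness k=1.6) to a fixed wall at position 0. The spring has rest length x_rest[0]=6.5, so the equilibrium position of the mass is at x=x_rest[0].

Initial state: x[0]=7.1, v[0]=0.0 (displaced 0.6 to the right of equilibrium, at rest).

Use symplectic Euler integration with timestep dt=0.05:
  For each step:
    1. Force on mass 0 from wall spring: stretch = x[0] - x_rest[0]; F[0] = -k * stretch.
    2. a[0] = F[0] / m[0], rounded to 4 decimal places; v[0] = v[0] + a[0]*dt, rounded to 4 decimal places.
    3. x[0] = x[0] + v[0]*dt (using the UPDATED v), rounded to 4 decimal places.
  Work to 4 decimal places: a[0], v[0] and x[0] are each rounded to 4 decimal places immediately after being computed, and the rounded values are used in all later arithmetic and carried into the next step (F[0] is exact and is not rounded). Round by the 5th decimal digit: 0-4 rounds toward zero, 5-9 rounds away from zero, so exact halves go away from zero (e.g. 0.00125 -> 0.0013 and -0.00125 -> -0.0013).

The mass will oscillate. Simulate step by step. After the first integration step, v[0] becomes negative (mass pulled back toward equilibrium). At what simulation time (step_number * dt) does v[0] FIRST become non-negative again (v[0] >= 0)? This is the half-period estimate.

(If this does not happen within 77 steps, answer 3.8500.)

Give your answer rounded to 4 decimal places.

Answer: 2.6500

Derivation:
Step 0: x=[7.1000] v=[0.0000]
Step 1: x=[7.0978] v=[-0.0436]
Step 2: x=[7.0934] v=[-0.0871]
Step 3: x=[7.0869] v=[-0.1303]
Step 4: x=[7.0783] v=[-0.1730]
Step 5: x=[7.0675] v=[-0.2151]
Step 6: x=[7.0547] v=[-0.2564]
Step 7: x=[7.0399] v=[-0.2967]
Step 8: x=[7.0231] v=[-0.3360]
Step 9: x=[7.0044] v=[-0.3740]
Step 10: x=[6.9839] v=[-0.4107]
Step 11: x=[6.9616] v=[-0.4459]
Step 12: x=[6.9376] v=[-0.4795]
Step 13: x=[6.9120] v=[-0.5113]
Step 14: x=[6.8849] v=[-0.5413]
Step 15: x=[6.8564] v=[-0.5693]
Step 16: x=[6.8266] v=[-0.5952]
Step 17: x=[6.7957] v=[-0.6190]
Step 18: x=[6.7637] v=[-0.6405]
Step 19: x=[6.7307] v=[-0.6597]
Step 20: x=[6.6969] v=[-0.6765]
Step 21: x=[6.6624] v=[-0.6908]
Step 22: x=[6.6273] v=[-0.7026]
Step 23: x=[6.5917] v=[-0.7119]
Step 24: x=[6.5558] v=[-0.7186]
Step 25: x=[6.5197] v=[-0.7227]
Step 26: x=[6.4835] v=[-0.7241]
Step 27: x=[6.4474] v=[-0.7229]
Step 28: x=[6.4114] v=[-0.7191]
Step 29: x=[6.3758] v=[-0.7127]
Step 30: x=[6.3406] v=[-0.7037]
Step 31: x=[6.3060] v=[-0.6921]
Step 32: x=[6.2721] v=[-0.6780]
Step 33: x=[6.2390] v=[-0.6614]
Step 34: x=[6.2069] v=[-0.6424]
Step 35: x=[6.1758] v=[-0.6211]
Step 36: x=[6.1459] v=[-0.5975]
Step 37: x=[6.1173] v=[-0.5717]
Step 38: x=[6.0901] v=[-0.5439]
Step 39: x=[6.0644] v=[-0.5141]
Step 40: x=[6.0403] v=[-0.4824]
Step 41: x=[6.0179] v=[-0.4490]
Step 42: x=[5.9972] v=[-0.4139]
Step 43: x=[5.9783] v=[-0.3773]
Step 44: x=[5.9613] v=[-0.3394]
Step 45: x=[5.9463] v=[-0.3002]
Step 46: x=[5.9333] v=[-0.2599]
Step 47: x=[5.9224] v=[-0.2187]
Step 48: x=[5.9136] v=[-0.1767]
Step 49: x=[5.9069] v=[-0.1341]
Step 50: x=[5.9024] v=[-0.0910]
Step 51: x=[5.9000] v=[-0.0475]
Step 52: x=[5.8998] v=[-0.0039]
Step 53: x=[5.9018] v=[0.0398]
First v>=0 after going negative at step 53, time=2.6500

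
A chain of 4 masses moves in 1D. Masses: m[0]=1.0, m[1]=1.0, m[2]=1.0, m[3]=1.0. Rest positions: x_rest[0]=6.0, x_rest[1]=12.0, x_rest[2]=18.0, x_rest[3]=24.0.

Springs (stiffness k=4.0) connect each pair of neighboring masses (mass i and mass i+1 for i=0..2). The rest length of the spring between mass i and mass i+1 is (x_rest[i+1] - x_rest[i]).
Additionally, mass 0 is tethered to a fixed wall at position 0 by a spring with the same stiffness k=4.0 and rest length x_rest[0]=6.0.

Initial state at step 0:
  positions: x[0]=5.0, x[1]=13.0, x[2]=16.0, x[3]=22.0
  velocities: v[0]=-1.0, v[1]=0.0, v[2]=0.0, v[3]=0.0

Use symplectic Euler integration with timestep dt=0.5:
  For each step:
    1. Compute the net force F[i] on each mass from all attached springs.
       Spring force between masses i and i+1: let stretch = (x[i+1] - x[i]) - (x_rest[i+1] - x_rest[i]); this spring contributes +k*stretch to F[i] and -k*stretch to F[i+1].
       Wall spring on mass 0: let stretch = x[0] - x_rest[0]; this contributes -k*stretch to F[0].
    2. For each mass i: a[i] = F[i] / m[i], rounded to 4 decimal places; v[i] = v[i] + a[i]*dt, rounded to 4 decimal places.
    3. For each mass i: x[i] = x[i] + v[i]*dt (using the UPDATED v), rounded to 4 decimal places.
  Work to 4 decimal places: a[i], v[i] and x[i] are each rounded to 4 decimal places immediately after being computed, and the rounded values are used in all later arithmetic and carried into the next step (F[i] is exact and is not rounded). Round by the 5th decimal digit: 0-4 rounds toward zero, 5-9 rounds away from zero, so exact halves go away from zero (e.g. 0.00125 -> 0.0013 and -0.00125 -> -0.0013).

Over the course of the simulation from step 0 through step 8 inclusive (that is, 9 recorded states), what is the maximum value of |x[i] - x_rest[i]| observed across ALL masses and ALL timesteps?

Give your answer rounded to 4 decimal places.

Step 0: x=[5.0000 13.0000 16.0000 22.0000] v=[-1.0000 0.0000 0.0000 0.0000]
Step 1: x=[7.5000 8.0000 19.0000 22.0000] v=[5.0000 -10.0000 6.0000 0.0000]
Step 2: x=[3.0000 13.5000 14.0000 25.0000] v=[-9.0000 11.0000 -10.0000 6.0000]
Step 3: x=[6.0000 9.0000 19.5000 23.0000] v=[6.0000 -9.0000 11.0000 -4.0000]
Step 4: x=[6.0000 12.0000 18.0000 23.5000] v=[0.0000 6.0000 -3.0000 1.0000]
Step 5: x=[6.0000 15.0000 16.0000 24.5000] v=[0.0000 6.0000 -4.0000 2.0000]
Step 6: x=[9.0000 10.0000 21.5000 23.0000] v=[6.0000 -10.0000 11.0000 -3.0000]
Step 7: x=[4.0000 15.5000 17.0000 26.0000] v=[-10.0000 11.0000 -9.0000 6.0000]
Step 8: x=[6.5000 11.0000 20.0000 26.0000] v=[5.0000 -9.0000 6.0000 0.0000]
Max displacement = 4.0000

Answer: 4.0000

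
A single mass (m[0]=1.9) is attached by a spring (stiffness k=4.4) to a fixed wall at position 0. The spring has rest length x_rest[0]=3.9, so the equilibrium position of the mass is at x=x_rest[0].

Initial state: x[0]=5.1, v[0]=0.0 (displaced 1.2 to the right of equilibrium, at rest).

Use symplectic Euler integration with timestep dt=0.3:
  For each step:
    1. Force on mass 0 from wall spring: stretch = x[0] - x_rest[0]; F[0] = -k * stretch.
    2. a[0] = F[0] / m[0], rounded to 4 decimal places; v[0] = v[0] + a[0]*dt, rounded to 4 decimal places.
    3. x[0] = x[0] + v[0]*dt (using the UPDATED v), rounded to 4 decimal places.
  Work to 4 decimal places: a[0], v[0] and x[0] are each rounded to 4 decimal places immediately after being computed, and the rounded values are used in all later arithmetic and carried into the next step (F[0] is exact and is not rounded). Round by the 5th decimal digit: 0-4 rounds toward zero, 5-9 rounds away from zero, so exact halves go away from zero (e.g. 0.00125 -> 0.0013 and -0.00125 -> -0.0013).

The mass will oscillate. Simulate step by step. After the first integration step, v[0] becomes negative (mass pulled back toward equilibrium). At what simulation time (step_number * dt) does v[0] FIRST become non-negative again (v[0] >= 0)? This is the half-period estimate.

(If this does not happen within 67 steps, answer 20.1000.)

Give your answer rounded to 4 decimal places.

Step 0: x=[5.1000] v=[0.0000]
Step 1: x=[4.8499] v=[-0.8337]
Step 2: x=[4.4018] v=[-1.4936]
Step 3: x=[3.8491] v=[-1.8422]
Step 4: x=[3.3071] v=[-1.8068]
Step 5: x=[2.8886] v=[-1.3949]
Step 6: x=[2.6809] v=[-0.6922]
Step 7: x=[2.7273] v=[0.1548]
First v>=0 after going negative at step 7, time=2.1000

Answer: 2.1000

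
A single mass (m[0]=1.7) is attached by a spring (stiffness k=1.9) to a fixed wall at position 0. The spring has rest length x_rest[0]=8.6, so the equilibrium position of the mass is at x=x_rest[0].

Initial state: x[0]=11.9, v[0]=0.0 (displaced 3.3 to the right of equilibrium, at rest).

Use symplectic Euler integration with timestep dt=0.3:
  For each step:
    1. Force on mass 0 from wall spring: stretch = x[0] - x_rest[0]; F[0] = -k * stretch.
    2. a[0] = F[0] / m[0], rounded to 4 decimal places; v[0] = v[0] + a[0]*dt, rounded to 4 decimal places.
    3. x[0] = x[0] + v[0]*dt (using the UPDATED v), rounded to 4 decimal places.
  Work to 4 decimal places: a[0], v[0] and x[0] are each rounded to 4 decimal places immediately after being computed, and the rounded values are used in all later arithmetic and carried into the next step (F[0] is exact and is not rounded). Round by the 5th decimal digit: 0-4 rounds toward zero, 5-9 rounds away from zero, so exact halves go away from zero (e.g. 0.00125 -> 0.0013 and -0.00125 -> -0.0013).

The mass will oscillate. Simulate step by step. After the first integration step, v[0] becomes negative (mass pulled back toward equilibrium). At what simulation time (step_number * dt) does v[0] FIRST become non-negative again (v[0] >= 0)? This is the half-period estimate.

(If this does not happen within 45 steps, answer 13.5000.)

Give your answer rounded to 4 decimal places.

Answer: 3.0000

Derivation:
Step 0: x=[11.9000] v=[0.0000]
Step 1: x=[11.5681] v=[-1.1065]
Step 2: x=[10.9376] v=[-2.1017]
Step 3: x=[10.0720] v=[-2.8855]
Step 4: x=[9.0583] v=[-3.3791]
Step 5: x=[7.9985] v=[-3.5328]
Step 6: x=[6.9992] v=[-3.3311]
Step 7: x=[6.1609] v=[-2.7944]
Step 8: x=[5.5679] v=[-1.9766]
Step 9: x=[5.2799] v=[-0.9600]
Step 10: x=[5.3259] v=[0.1532]
First v>=0 after going negative at step 10, time=3.0000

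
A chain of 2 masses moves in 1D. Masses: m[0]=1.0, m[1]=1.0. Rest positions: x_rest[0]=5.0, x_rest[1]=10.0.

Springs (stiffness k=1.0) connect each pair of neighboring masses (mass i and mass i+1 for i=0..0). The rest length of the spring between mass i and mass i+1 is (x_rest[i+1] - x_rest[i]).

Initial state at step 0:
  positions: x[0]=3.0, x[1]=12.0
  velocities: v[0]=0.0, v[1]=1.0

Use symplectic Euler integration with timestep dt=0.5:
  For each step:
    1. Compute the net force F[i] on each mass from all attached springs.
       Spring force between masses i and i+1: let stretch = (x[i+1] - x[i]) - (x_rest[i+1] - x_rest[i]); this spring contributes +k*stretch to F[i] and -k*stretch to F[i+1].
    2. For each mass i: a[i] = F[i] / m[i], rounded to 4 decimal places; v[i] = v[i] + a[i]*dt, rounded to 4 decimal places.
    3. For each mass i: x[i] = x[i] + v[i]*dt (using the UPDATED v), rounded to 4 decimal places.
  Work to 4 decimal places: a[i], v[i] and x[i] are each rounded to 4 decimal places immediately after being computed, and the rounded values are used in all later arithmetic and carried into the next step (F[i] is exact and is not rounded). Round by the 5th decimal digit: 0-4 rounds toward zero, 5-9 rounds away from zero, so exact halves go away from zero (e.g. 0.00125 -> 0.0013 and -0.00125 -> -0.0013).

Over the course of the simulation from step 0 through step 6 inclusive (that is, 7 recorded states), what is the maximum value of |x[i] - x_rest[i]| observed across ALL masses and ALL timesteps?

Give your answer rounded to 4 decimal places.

Answer: 3.0313

Derivation:
Step 0: x=[3.0000 12.0000] v=[0.0000 1.0000]
Step 1: x=[4.0000 11.5000] v=[2.0000 -1.0000]
Step 2: x=[5.6250 10.3750] v=[3.2500 -2.2500]
Step 3: x=[7.1875 9.3125] v=[3.1250 -2.1250]
Step 4: x=[8.0313 8.9688] v=[1.6875 -0.6875]
Step 5: x=[7.8594 9.6407] v=[-0.3438 1.3438]
Step 6: x=[6.8828 11.1173] v=[-1.9532 2.9532]
Max displacement = 3.0313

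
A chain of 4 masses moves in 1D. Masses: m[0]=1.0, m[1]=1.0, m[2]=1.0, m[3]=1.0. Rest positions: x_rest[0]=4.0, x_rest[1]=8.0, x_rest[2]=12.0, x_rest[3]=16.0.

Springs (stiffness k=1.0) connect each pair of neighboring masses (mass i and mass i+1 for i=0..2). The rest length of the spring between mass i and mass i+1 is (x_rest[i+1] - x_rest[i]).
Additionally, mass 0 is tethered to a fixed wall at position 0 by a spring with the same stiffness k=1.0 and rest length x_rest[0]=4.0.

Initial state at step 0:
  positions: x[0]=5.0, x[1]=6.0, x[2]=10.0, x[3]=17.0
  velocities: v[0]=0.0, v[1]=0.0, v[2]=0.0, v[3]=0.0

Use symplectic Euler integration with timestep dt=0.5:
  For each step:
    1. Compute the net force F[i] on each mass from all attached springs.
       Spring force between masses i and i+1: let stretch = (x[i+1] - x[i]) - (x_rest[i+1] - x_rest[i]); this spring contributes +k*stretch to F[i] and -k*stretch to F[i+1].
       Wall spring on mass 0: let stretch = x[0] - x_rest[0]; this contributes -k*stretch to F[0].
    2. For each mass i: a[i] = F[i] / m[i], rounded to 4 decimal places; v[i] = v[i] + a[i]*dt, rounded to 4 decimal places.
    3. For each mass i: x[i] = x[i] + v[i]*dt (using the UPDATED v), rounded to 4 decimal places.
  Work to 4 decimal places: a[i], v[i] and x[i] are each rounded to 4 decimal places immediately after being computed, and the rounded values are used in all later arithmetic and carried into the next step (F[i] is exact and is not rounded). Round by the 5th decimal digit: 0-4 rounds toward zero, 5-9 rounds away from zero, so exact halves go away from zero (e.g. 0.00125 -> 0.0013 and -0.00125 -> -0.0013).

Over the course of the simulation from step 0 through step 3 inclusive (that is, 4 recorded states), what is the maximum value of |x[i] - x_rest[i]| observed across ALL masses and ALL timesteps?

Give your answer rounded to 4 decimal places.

Step 0: x=[5.0000 6.0000 10.0000 17.0000] v=[0.0000 0.0000 0.0000 0.0000]
Step 1: x=[4.0000 6.7500 10.7500 16.2500] v=[-2.0000 1.5000 1.5000 -1.5000]
Step 2: x=[2.6875 7.8125 11.8750 15.1250] v=[-2.6250 2.1250 2.2500 -2.2500]
Step 3: x=[1.9844 8.6094 12.7969 14.1875] v=[-1.4063 1.5938 1.8438 -1.8750]
Max displacement = 2.0156

Answer: 2.0156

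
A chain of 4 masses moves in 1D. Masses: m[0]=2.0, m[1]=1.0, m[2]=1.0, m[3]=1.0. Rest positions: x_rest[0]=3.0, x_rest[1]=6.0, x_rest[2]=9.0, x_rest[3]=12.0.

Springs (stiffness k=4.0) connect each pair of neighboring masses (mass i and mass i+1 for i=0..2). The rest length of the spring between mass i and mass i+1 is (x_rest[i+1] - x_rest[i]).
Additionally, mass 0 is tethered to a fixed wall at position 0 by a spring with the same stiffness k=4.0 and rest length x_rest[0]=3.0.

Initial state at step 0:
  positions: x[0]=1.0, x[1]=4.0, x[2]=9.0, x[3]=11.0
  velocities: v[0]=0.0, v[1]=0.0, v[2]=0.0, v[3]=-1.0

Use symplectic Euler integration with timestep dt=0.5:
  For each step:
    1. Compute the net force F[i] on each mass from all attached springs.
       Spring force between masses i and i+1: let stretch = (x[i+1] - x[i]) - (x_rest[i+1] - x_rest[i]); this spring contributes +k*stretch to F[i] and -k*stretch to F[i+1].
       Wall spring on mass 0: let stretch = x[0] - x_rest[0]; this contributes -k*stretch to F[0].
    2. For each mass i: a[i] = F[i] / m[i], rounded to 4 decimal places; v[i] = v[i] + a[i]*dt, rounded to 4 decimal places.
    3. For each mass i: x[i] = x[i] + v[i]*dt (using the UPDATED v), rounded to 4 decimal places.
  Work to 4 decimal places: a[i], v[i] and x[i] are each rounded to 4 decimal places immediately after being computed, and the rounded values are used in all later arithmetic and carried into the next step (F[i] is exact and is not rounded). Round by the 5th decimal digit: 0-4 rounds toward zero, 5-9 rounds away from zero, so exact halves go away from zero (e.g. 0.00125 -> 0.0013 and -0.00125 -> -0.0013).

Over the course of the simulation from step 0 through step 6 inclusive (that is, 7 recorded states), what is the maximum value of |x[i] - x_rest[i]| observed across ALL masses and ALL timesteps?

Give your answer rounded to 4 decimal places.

Answer: 3.0000

Derivation:
Step 0: x=[1.0000 4.0000 9.0000 11.0000] v=[0.0000 0.0000 0.0000 -1.0000]
Step 1: x=[2.0000 6.0000 6.0000 11.5000] v=[2.0000 4.0000 -6.0000 1.0000]
Step 2: x=[4.0000 4.0000 8.5000 9.5000] v=[4.0000 -4.0000 5.0000 -4.0000]
Step 3: x=[4.0000 6.5000 7.5000 9.5000] v=[0.0000 5.0000 -2.0000 0.0000]
Step 4: x=[3.2500 7.5000 7.5000 10.5000] v=[-1.5000 2.0000 0.0000 2.0000]
Step 5: x=[3.0000 4.2500 10.5000 11.5000] v=[-0.5000 -6.5000 6.0000 2.0000]
Step 6: x=[1.8750 6.0000 8.2500 14.5000] v=[-2.2500 3.5000 -4.5000 6.0000]
Max displacement = 3.0000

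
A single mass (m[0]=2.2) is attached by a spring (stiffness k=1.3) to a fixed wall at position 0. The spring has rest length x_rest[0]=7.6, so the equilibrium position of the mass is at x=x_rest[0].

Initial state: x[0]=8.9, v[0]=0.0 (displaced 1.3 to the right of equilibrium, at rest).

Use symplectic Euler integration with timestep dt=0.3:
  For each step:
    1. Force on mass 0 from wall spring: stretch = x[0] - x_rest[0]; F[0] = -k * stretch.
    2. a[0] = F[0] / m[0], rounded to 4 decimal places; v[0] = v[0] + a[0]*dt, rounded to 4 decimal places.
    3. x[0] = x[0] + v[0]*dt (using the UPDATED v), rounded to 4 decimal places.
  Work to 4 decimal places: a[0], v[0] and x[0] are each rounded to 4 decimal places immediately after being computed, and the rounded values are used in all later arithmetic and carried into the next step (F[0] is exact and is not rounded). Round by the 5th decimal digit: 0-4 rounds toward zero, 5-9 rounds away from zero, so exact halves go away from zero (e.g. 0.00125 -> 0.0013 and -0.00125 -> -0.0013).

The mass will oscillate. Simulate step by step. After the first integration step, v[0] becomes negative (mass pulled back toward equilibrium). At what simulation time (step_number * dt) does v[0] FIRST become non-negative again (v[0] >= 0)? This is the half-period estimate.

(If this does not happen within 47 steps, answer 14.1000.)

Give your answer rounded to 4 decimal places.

Answer: 4.2000

Derivation:
Step 0: x=[8.9000] v=[0.0000]
Step 1: x=[8.8309] v=[-0.2305]
Step 2: x=[8.6963] v=[-0.4487]
Step 3: x=[8.5034] v=[-0.6430]
Step 4: x=[8.2625] v=[-0.8031]
Step 5: x=[7.9863] v=[-0.9206]
Step 6: x=[7.6896] v=[-0.9891]
Step 7: x=[7.3881] v=[-1.0050]
Step 8: x=[7.0979] v=[-0.9674]
Step 9: x=[6.8344] v=[-0.8784]
Step 10: x=[6.6116] v=[-0.7427]
Step 11: x=[6.4414] v=[-0.5675]
Step 12: x=[6.3328] v=[-0.3621]
Step 13: x=[6.2916] v=[-0.1375]
Step 14: x=[6.3199] v=[0.0944]
First v>=0 after going negative at step 14, time=4.2000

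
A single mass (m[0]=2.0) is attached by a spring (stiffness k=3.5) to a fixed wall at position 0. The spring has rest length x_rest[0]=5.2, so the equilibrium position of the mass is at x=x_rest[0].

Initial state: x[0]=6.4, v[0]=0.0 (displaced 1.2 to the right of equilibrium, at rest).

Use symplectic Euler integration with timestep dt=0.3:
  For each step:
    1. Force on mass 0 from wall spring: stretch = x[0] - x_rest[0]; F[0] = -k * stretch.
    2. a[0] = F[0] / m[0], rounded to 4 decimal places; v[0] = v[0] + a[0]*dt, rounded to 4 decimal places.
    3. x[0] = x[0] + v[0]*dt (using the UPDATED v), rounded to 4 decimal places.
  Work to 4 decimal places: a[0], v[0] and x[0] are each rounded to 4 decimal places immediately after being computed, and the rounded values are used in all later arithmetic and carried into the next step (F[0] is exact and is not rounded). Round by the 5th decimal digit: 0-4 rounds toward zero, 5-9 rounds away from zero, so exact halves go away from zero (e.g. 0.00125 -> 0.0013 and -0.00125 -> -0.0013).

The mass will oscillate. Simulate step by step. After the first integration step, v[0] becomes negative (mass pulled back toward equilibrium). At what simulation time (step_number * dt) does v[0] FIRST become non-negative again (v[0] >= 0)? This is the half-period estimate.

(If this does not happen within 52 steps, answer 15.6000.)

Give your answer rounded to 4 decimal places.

Step 0: x=[6.4000] v=[0.0000]
Step 1: x=[6.2110] v=[-0.6300]
Step 2: x=[5.8628] v=[-1.1608]
Step 3: x=[5.4102] v=[-1.5088]
Step 4: x=[4.9244] v=[-1.6192]
Step 5: x=[4.4821] v=[-1.4745]
Step 6: x=[4.1528] v=[-1.0976]
Step 7: x=[3.9885] v=[-0.5478]
Step 8: x=[4.0150] v=[0.0882]
First v>=0 after going negative at step 8, time=2.4000

Answer: 2.4000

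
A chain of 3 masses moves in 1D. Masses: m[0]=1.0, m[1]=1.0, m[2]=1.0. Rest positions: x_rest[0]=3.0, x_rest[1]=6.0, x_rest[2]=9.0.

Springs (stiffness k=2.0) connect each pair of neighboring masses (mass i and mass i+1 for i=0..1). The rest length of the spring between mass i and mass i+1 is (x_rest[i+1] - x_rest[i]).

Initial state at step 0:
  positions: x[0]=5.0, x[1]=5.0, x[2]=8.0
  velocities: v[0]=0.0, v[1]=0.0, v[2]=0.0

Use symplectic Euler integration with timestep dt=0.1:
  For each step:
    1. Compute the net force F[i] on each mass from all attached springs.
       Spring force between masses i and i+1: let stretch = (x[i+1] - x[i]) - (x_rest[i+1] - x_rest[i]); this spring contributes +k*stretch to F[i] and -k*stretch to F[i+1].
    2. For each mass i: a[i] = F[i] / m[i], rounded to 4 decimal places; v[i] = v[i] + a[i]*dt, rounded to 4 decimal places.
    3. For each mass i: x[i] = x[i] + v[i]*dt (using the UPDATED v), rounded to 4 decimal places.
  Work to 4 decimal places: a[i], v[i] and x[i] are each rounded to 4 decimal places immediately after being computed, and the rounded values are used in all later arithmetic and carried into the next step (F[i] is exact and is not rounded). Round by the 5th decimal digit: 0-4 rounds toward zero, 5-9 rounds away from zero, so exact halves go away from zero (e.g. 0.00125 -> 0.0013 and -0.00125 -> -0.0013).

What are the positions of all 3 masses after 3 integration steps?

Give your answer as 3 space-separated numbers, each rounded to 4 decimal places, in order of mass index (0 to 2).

Answer: 4.6519 5.3422 8.0059

Derivation:
Step 0: x=[5.0000 5.0000 8.0000] v=[0.0000 0.0000 0.0000]
Step 1: x=[4.9400 5.0600 8.0000] v=[-0.6000 0.6000 0.0000]
Step 2: x=[4.8224 5.1764 8.0012] v=[-1.1760 1.1640 0.0120]
Step 3: x=[4.6519 5.3422 8.0059] v=[-1.7052 1.6582 0.0470]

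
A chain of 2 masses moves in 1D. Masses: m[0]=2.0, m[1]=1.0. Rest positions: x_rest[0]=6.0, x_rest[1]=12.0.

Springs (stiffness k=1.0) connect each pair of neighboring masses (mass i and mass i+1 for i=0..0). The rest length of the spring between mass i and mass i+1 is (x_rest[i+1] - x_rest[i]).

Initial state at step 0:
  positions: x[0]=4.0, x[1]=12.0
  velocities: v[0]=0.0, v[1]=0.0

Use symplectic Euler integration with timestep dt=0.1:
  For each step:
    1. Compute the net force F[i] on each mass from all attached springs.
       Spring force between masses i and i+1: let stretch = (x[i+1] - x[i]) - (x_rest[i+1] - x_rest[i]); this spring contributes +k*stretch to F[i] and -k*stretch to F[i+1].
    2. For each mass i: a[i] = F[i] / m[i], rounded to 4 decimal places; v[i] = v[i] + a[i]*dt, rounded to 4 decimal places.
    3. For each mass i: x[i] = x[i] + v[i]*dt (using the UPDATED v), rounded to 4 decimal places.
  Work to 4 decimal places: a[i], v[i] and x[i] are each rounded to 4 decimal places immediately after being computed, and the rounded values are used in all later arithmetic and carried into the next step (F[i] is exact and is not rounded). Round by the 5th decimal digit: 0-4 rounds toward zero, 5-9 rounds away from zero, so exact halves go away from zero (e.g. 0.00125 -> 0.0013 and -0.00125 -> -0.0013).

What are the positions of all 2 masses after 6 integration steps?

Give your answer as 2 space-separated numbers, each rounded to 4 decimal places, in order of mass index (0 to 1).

Answer: 4.1997 11.6007

Derivation:
Step 0: x=[4.0000 12.0000] v=[0.0000 0.0000]
Step 1: x=[4.0100 11.9800] v=[0.1000 -0.2000]
Step 2: x=[4.0299 11.9403] v=[0.1985 -0.3970]
Step 3: x=[4.0593 11.8815] v=[0.2940 -0.5880]
Step 4: x=[4.0978 11.8045] v=[0.3851 -0.7702]
Step 5: x=[4.1448 11.7104] v=[0.4704 -0.9409]
Step 6: x=[4.1997 11.6007] v=[0.5487 -1.0975]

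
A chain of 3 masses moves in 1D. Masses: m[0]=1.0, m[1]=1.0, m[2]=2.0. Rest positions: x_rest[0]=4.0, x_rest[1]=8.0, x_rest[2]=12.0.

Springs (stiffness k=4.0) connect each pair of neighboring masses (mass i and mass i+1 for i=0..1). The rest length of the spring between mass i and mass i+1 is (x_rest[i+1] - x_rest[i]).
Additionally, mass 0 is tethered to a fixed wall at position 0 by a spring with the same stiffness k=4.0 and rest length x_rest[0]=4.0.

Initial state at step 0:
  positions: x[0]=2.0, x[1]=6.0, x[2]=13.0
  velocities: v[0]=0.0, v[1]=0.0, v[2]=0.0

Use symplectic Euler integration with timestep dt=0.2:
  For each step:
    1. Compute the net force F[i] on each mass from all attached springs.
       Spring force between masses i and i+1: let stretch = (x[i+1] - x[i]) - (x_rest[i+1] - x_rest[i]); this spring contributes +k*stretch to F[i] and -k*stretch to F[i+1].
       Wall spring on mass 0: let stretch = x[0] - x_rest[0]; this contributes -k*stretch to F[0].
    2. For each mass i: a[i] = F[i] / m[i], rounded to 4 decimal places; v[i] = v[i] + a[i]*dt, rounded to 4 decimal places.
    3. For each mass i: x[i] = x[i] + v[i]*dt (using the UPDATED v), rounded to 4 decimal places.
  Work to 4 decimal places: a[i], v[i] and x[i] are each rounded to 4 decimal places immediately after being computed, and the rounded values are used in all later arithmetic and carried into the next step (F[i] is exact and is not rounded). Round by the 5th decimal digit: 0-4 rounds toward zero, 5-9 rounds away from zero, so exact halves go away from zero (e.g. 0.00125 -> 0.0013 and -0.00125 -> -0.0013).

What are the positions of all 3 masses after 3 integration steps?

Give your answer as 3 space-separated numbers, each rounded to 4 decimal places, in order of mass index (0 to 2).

Answer: 3.7777 8.2262 11.8321

Derivation:
Step 0: x=[2.0000 6.0000 13.0000] v=[0.0000 0.0000 0.0000]
Step 1: x=[2.3200 6.4800 12.7600] v=[1.6000 2.4000 -1.2000]
Step 2: x=[2.9344 7.2992 12.3376] v=[3.0720 4.0960 -2.1120]
Step 3: x=[3.7777 8.2262 11.8321] v=[4.2163 4.6349 -2.5274]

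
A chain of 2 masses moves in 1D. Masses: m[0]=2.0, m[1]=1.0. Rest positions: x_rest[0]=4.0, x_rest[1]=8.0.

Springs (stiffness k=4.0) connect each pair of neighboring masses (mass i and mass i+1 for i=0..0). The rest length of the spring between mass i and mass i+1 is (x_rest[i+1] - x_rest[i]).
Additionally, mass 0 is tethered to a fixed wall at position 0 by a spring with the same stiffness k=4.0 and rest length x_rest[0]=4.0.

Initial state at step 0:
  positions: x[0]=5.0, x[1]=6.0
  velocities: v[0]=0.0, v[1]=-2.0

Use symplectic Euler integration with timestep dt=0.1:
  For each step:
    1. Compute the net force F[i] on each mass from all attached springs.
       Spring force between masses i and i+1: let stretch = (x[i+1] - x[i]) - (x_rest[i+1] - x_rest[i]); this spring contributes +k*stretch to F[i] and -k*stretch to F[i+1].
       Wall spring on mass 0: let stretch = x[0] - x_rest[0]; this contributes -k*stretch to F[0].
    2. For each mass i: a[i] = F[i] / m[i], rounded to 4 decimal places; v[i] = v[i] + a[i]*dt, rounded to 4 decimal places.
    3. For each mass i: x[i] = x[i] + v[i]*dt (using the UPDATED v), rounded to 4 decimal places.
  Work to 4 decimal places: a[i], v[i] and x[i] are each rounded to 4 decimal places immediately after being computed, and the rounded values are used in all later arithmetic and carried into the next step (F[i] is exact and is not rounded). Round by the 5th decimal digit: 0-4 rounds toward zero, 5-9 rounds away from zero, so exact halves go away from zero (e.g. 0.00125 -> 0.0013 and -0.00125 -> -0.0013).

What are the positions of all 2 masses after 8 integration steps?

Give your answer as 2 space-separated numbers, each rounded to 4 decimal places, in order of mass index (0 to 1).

Step 0: x=[5.0000 6.0000] v=[0.0000 -2.0000]
Step 1: x=[4.9200 5.9200] v=[-0.8000 -0.8000]
Step 2: x=[4.7616 5.9600] v=[-1.5840 0.4000]
Step 3: x=[4.5319 6.1121] v=[-2.2966 1.5206]
Step 4: x=[4.2432 6.3610] v=[-2.8869 2.4885]
Step 5: x=[3.9120 6.6851] v=[-3.3120 3.2414]
Step 6: x=[3.5580 7.0583] v=[-3.5398 3.7322]
Step 7: x=[3.2029 7.4515] v=[-3.5513 3.9321]
Step 8: x=[2.8687 7.8348] v=[-3.3422 3.8327]

Answer: 2.8687 7.8348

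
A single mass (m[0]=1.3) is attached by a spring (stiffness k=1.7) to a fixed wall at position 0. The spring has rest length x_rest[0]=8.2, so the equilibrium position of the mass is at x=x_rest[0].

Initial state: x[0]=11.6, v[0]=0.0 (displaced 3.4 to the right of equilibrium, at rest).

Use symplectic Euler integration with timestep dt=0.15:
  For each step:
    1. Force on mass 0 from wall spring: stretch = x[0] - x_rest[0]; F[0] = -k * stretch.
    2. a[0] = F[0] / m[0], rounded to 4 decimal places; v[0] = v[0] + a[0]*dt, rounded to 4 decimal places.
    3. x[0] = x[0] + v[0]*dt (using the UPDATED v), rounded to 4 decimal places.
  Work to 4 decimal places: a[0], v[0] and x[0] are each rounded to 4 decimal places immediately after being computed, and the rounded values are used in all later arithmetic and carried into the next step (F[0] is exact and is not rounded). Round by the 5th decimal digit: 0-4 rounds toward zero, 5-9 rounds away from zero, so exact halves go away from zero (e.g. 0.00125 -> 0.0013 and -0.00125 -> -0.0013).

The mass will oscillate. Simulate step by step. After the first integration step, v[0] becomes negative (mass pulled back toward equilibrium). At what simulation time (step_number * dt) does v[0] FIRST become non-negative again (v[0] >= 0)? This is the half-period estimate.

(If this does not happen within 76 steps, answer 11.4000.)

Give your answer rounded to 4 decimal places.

Step 0: x=[11.6000] v=[0.0000]
Step 1: x=[11.5000] v=[-0.6669]
Step 2: x=[11.3029] v=[-1.3142]
Step 3: x=[11.0145] v=[-1.9228]
Step 4: x=[10.6433] v=[-2.4749]
Step 5: x=[10.2002] v=[-2.9542]
Step 6: x=[9.6982] v=[-3.3465]
Step 7: x=[9.1521] v=[-3.6404]
Step 8: x=[8.5780] v=[-3.8272]
Step 9: x=[7.9928] v=[-3.9013]
Step 10: x=[7.4137] v=[-3.8607]
Step 11: x=[6.8577] v=[-3.7065]
Step 12: x=[6.3412] v=[-3.4432]
Step 13: x=[5.8794] v=[-3.0786]
Step 14: x=[5.4859] v=[-2.6234]
Step 15: x=[5.1723] v=[-2.0910]
Step 16: x=[4.9477] v=[-1.4971]
Step 17: x=[4.8188] v=[-0.8592]
Step 18: x=[4.7894] v=[-0.1960]
Step 19: x=[4.8604] v=[0.4730]
First v>=0 after going negative at step 19, time=2.8500

Answer: 2.8500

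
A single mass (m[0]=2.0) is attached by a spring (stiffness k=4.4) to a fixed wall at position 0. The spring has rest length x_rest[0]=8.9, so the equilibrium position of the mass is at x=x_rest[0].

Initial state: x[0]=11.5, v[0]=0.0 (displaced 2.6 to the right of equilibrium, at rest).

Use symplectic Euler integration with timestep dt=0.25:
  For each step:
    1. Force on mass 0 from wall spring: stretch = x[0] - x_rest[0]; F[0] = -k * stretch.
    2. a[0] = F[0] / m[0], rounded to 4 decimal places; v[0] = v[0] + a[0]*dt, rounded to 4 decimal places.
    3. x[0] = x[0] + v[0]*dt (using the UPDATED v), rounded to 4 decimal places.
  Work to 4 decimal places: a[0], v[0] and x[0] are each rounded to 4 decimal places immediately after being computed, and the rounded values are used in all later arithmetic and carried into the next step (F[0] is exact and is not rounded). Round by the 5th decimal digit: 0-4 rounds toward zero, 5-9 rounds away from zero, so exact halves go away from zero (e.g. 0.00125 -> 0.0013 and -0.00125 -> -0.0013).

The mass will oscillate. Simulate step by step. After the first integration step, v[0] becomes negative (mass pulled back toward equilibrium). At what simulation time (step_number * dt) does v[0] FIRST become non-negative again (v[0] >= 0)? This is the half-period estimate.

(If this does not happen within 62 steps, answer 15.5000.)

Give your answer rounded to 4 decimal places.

Step 0: x=[11.5000] v=[0.0000]
Step 1: x=[11.1425] v=[-1.4300]
Step 2: x=[10.4767] v=[-2.6634]
Step 3: x=[9.5941] v=[-3.5306]
Step 4: x=[8.6160] v=[-3.9124]
Step 5: x=[7.6770] v=[-3.7562]
Step 6: x=[6.9061] v=[-3.0836]
Step 7: x=[6.4094] v=[-1.9870]
Step 8: x=[6.2551] v=[-0.6172]
Step 9: x=[6.4645] v=[0.8375]
First v>=0 after going negative at step 9, time=2.2500

Answer: 2.2500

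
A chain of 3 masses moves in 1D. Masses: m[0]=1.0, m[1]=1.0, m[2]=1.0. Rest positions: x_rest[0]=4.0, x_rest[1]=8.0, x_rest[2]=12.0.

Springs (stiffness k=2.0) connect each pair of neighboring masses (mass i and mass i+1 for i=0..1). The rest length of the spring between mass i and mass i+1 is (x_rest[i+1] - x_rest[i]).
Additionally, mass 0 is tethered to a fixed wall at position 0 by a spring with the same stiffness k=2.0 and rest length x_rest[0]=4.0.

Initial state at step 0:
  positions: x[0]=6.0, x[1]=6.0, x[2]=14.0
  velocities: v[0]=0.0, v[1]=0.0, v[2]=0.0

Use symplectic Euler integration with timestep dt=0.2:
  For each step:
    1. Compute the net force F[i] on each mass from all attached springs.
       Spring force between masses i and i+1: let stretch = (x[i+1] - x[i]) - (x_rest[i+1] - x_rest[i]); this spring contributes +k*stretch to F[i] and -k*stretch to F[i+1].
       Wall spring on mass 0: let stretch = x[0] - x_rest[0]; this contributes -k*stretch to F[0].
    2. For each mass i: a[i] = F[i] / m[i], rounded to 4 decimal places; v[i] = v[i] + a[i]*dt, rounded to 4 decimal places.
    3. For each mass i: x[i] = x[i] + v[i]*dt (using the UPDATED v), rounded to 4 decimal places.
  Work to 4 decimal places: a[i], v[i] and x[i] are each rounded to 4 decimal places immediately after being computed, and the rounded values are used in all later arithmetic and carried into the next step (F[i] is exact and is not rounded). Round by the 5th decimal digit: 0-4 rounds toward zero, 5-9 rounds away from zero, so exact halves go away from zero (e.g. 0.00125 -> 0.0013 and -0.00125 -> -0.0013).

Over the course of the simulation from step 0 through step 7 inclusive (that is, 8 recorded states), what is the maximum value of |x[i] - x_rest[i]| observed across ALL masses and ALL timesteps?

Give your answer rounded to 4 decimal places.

Answer: 2.9343

Derivation:
Step 0: x=[6.0000 6.0000 14.0000] v=[0.0000 0.0000 0.0000]
Step 1: x=[5.5200 6.6400 13.6800] v=[-2.4000 3.2000 -1.6000]
Step 2: x=[4.6880 7.7536 13.1168] v=[-4.1600 5.5680 -2.8160]
Step 3: x=[3.7262 9.0510 12.4445] v=[-4.8090 6.4870 -3.3613]
Step 4: x=[2.8923 10.1939 11.8208] v=[-4.1696 5.7145 -3.1187]
Step 5: x=[2.4111 10.8828 11.3869] v=[-2.4059 3.4446 -2.1695]
Step 6: x=[2.4148 10.9343 11.2327] v=[0.0183 0.2576 -0.7711]
Step 7: x=[2.9068 10.3281 11.3746] v=[2.4602 -3.0308 0.7095]
Max displacement = 2.9343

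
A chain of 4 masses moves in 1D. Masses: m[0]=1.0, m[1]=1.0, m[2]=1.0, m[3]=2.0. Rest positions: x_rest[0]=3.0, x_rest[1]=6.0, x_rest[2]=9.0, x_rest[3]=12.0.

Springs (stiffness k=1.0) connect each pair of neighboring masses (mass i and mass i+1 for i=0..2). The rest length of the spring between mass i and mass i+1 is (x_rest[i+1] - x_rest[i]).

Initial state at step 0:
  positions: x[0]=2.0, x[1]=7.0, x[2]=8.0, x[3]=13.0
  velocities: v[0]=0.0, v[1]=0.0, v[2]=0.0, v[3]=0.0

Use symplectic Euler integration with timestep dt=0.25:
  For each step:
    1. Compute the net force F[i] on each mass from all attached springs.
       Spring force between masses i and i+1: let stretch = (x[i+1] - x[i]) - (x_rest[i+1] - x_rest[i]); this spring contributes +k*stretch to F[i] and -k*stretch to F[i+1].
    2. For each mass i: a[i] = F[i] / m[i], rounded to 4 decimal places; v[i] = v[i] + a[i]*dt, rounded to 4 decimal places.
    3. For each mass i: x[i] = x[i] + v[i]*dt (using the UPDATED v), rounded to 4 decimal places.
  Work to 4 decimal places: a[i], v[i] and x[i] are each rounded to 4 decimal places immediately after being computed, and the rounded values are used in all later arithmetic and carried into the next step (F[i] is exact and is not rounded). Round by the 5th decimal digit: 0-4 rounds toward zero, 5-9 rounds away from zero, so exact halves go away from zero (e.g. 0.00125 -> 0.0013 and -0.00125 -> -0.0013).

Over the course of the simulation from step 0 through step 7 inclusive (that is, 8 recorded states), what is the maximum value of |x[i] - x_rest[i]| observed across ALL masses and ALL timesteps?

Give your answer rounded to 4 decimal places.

Answer: 1.4759

Derivation:
Step 0: x=[2.0000 7.0000 8.0000 13.0000] v=[0.0000 0.0000 0.0000 0.0000]
Step 1: x=[2.1250 6.7500 8.2500 12.9375] v=[0.5000 -1.0000 1.0000 -0.2500]
Step 2: x=[2.3516 6.3047 8.6992 12.8223] v=[0.9063 -1.7813 1.7969 -0.4610]
Step 3: x=[2.6378 5.7620 9.2565 12.6720] v=[1.1446 -2.1710 2.2291 -0.6014]
Step 4: x=[2.9317 5.2424 9.8089 12.5087] v=[1.1757 -2.0784 2.2094 -0.6534]
Step 5: x=[3.1826 4.8638 10.2446 12.3547] v=[1.0034 -1.5145 1.7427 -0.6159]
Step 6: x=[3.3510 4.7164 10.4759 12.2285] v=[0.6737 -0.5896 0.9250 -0.5047]
Step 7: x=[3.4173 4.8436 10.4567 12.1413] v=[0.2651 0.5089 -0.0767 -0.3488]
Max displacement = 1.4759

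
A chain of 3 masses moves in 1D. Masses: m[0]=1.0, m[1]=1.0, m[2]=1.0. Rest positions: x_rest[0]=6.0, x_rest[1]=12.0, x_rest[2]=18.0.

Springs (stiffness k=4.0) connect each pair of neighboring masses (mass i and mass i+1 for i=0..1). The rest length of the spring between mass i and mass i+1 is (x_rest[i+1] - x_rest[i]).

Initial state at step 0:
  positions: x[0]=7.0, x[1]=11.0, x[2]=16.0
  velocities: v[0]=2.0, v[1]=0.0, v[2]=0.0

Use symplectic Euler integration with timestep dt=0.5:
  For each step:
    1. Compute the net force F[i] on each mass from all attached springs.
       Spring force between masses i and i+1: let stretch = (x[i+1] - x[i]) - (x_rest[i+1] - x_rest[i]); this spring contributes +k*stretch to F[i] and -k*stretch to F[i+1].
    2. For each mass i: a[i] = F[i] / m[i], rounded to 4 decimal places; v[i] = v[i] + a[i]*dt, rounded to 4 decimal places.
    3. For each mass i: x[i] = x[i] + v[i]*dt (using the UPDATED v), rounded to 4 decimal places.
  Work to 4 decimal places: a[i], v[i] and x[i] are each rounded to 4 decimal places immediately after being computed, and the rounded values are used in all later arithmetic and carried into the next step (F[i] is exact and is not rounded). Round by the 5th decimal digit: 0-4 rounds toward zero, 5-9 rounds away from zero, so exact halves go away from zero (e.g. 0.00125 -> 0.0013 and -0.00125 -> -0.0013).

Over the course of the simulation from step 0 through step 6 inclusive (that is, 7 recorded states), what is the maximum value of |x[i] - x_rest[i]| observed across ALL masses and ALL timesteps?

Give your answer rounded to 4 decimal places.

Answer: 3.0000

Derivation:
Step 0: x=[7.0000 11.0000 16.0000] v=[2.0000 0.0000 0.0000]
Step 1: x=[6.0000 12.0000 17.0000] v=[-2.0000 2.0000 2.0000]
Step 2: x=[5.0000 12.0000 19.0000] v=[-2.0000 0.0000 4.0000]
Step 3: x=[5.0000 12.0000 20.0000] v=[0.0000 0.0000 2.0000]
Step 4: x=[6.0000 13.0000 19.0000] v=[2.0000 2.0000 -2.0000]
Step 5: x=[8.0000 13.0000 18.0000] v=[4.0000 0.0000 -2.0000]
Step 6: x=[9.0000 13.0000 18.0000] v=[2.0000 0.0000 0.0000]
Max displacement = 3.0000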